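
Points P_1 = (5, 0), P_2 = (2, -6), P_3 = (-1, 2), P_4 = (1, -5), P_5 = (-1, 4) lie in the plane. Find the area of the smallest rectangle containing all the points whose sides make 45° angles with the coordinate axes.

In coordinates u = x + y, v = x − y the rectangle is axis-aligned; the map (x,y)→(u,v) scales areas by 2.
u-values: 5, -4, 1, -4, 3; range = 5 − (-4) = 9.
v-values: 5, 8, -3, 6, -5; range = 8 − (-5) = 13.
Area = (9 × 13) / 2 = 58.5.

58.5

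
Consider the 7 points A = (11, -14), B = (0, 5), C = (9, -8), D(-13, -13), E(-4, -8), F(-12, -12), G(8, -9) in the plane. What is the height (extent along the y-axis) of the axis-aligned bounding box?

max y = 5, min y = -14, so height = 19.

19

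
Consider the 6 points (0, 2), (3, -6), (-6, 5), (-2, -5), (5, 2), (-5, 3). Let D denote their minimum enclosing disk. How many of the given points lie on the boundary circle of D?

The farthest pair is (3, -6)–(-6, 5) with squared distance 202. The circle on this segment as diameter has centre (-1.5, -0.5) and r² = 202/4 = 50.5.
Check (0, 2): distance² to centre = 8.5 ≤ 50.5, so it lies inside.
All remaining points lie in this disk, and no smaller disk contains both endpoints, so this is the minimum enclosing circle.
The points at distance exactly r from the centre are (3, -6), (-6, 5) — 2 points.

2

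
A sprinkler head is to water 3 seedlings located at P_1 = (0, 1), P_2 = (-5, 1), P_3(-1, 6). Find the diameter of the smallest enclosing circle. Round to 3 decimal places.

6.530

Side lengths²: P_1P_2² = 25, P_1P_3² = 26, P_2P_3² = 41.
Since P_2P_3² = 41 < 26 + 25 = 51, the triangle is acute, so the smallest enclosing circle is the circumcircle.
Circumcentre = (-2.5, 3.1), r² = 10.66.
Diameter = 2r = 2√(10.66) ≈ 6.530.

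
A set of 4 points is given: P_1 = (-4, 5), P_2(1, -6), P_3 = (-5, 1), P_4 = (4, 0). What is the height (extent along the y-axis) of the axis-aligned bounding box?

11

max y = 5, min y = -6, so height = 11.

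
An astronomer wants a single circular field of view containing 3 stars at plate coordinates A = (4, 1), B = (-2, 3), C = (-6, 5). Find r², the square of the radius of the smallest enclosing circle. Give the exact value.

29

Side lengths²: AB² = 40, AC² = 116, BC² = 20.
Since AC² = 116 ≥ 40 + 20 = 60, the angle opposite AC is not acute, so the smallest enclosing circle has AC as diameter.
Centre = midpoint of AC = (-1, 3), r² = 116/4 = 29.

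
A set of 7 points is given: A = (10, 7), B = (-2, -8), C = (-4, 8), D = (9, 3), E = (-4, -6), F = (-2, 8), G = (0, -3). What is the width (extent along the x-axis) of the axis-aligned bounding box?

14

max x = 10, min x = -4, so width = 14.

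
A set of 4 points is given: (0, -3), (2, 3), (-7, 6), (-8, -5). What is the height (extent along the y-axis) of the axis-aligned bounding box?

max y = 6, min y = -5, so height = 11.

11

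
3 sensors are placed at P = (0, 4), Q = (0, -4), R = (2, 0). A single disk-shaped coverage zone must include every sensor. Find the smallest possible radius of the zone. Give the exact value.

Side lengths²: PQ² = 64, PR² = 20, QR² = 20.
Since PQ² = 64 ≥ 20 + 20 = 40, the angle opposite PQ is not acute, so the smallest enclosing circle has PQ as diameter.
Centre = midpoint of PQ = (0, 0), r² = 64/4 = 16.
r = √16 = 4.

4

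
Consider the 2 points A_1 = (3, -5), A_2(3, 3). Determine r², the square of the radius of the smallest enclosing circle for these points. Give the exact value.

The smallest circle enclosing two points has them as diameter endpoints.
Centre = midpoint = (3, -1); r² = |A_1A_2|²/4 = 64/4 = 16.

16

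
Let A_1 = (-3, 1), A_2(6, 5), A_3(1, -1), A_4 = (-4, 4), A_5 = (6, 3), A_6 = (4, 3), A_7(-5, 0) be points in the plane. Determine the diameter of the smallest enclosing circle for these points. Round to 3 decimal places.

A smallest enclosing disk is always determined by at most three of the input points on its boundary.
The farthest pair is A_2–A_7 with squared distance 146. The circle on this segment as diameter has centre (0.5, 2.5) and r² = 146/4 = 36.5.
Check A_1: distance² to centre = 14.5 ≤ 36.5, so it lies inside.
All remaining points lie in this disk, and no smaller disk contains both endpoints, so this is the minimum enclosing circle.
Diameter = 2r = 2√(36.5) ≈ 12.083.

12.083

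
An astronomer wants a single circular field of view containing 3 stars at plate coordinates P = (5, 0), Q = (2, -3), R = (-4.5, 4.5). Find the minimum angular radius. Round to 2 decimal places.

Side lengths²: PQ² = 18, PR² = 110.5, QR² = 98.5.
Since PR² = 110.5 < 98.5 + 18 = 116.5, the triangle is acute, so the smallest enclosing circle is the circumcircle.
Circumcentre = (5/56, 107/56), r² = 43537/1568.
r = √(43537/1568) ≈ 5.27.

5.27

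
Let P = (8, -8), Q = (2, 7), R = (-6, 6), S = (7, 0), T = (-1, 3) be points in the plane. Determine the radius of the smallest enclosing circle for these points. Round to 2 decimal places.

9.90

The farthest pair is P–R with squared distance 392. The circle on this segment as diameter has centre (1, -1) and r² = 392/4 = 98.
Check Q: distance² to centre = 65 ≤ 98, so it lies inside.
All remaining points lie in this disk, and no smaller disk contains both endpoints, so this is the minimum enclosing circle.
r = √98 ≈ 9.90.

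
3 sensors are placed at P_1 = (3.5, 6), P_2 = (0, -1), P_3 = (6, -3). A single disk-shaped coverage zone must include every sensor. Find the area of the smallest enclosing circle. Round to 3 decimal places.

69.924

Side lengths²: P_1P_2² = 61.25, P_1P_3² = 87.25, P_2P_3² = 40.
Since P_1P_3² = 87.25 < 61.25 + 40 = 101.25, the triangle is acute, so the smallest enclosing circle is the circumcircle.
Circumcentre = (115/28, 37/28), r² = 8725/392.
Area = π·r² = π·8725/392 ≈ 69.924.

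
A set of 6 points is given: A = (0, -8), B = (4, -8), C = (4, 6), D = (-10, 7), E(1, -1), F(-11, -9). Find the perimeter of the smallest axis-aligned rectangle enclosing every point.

62

Width = max x − min x = 4 − (-11) = 15.
Height = max y − min y = 7 − (-9) = 16.
Perimeter = 2(15 + 16) = 62.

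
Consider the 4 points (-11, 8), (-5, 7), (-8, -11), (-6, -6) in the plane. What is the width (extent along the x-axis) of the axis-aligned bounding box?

6

max x = -5, min x = -11, so width = 6.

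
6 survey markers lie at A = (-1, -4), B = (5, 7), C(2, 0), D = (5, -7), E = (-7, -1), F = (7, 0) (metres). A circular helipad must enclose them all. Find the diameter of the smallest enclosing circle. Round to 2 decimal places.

16.12

The minimum enclosing circle is determined by three boundary points: B, D, E.
Their circumcentre is (1, 0) with r² = 65.
The farthest remaining point F is at distance² 36 ≤ 65.
Diameter = 2r = 2√65 ≈ 16.12.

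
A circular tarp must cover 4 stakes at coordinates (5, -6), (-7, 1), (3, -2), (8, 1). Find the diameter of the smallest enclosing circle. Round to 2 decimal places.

The minimum enclosing circle of a finite set is fixed by two of the points (as a diameter) or three (as a circumcircle).
The minimum enclosing circle is determined by three boundary points: (5, -6), (-7, 1), (8, 1).
Their circumcentre is (0.5, 1/14) with r² = 5597/98.
The farthest remaining point (3, -2) is at distance² 1033/98 ≤ 5597/98.
Diameter = 2r = 2√(5597/98) ≈ 15.11.

15.11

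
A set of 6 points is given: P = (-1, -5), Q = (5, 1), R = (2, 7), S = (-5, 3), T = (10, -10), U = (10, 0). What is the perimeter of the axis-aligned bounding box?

64

Width = max x − min x = 10 − (-5) = 15.
Height = max y − min y = 7 − (-10) = 17.
Perimeter = 2(15 + 17) = 64.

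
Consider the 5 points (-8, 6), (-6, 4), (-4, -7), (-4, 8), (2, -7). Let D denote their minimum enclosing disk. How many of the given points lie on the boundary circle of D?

The minimum enclosing circle is determined by three boundary points: (-8, 6), (-4, 8), (2, -7).
Their circumcentre is (-59/24, -1/12) with r² = 39005/576.
The farthest remaining point (-4, -7) is at distance² 28925/576 ≤ 39005/576.
The points at distance exactly r from the centre are (-8, 6), (-4, 8), (2, -7) — 3 points.

3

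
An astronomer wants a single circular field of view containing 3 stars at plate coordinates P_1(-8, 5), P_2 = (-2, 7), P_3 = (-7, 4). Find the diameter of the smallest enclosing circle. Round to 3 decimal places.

6.325

Side lengths²: P_1P_2² = 40, P_1P_3² = 2, P_2P_3² = 34.
Since P_1P_2² = 40 ≥ 34 + 2 = 36, the angle opposite P_1P_2 is not acute, so the smallest enclosing circle has P_1P_2 as diameter.
Centre = midpoint of P_1P_2 = (-5, 6), r² = 40/4 = 10.
Diameter = 2r = 2√10 ≈ 6.325.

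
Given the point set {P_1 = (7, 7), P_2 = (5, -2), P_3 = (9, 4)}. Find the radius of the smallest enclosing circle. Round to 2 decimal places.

4.61

Side lengths²: P_1P_2² = 85, P_1P_3² = 13, P_2P_3² = 52.
Since P_1P_2² = 85 ≥ 52 + 13 = 65, the angle opposite P_1P_2 is not acute, so the smallest enclosing circle has P_1P_2 as diameter.
Centre = midpoint of P_1P_2 = (6, 2.5), r² = 85/4 = 21.25.
r = √(21.25) ≈ 4.61.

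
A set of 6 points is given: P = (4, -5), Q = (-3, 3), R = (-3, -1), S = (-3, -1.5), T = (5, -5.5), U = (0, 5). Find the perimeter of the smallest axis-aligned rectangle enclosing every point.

37

Width = max x − min x = 5 − (-3) = 8.
Height = max y − min y = 5 − (-5.5) = 10.5.
Perimeter = 2(8 + 10.5) = 37.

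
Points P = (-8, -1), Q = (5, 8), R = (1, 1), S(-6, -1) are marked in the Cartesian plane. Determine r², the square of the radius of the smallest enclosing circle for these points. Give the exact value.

The minimum enclosing circle of a finite set is fixed by two of the points (as a diameter) or three (as a circumcircle).
The farthest pair is P–Q with squared distance 250. The circle on this segment as diameter has centre (-1.5, 3.5) and r² = 250/4 = 62.5.
Check R: distance² to centre = 12.5 ≤ 62.5, so it lies inside.
All remaining points lie in this disk, and no smaller disk contains both endpoints, so this is the minimum enclosing circle.

62.5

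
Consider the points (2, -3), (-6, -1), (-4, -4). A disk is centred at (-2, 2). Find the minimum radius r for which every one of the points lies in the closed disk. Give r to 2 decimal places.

6.40

The required radius is the distance from (-2, 2) to the farthest point.
Squared distances: 41, 25, 40.
Maximum is 41, attained at (2, -3).
r = √41 ≈ 6.40.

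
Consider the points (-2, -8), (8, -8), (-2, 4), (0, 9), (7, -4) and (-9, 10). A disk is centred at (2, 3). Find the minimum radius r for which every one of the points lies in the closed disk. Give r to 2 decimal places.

13.04

The required radius is the distance from (2, 3) to the farthest point.
Squared distances: 137, 157, 17, 40, 74, 170.
Maximum is 170, attained at (-9, 10).
r = √170 ≈ 13.04.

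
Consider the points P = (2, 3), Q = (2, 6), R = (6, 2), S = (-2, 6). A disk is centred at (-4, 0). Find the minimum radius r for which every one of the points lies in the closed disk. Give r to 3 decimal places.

10.198

The required radius is the distance from (-4, 0) to the farthest point.
Squared distances: 45, 72, 104, 40.
Maximum is 104, attained at R.
r = √104 ≈ 10.198.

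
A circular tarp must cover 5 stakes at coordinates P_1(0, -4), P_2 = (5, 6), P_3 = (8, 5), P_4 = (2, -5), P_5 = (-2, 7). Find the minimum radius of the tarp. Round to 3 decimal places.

A smallest enclosing disk is always determined by at most three of the input points on its boundary.
The minimum enclosing circle is determined by three boundary points: P_3, P_4, P_5.
Their circumcentre is (15/7, 12/7) with r² = 2210/49.
The farthest remaining point P_1 is at distance² 1825/49 ≤ 2210/49.
r = √(2210/49) ≈ 6.716.

6.716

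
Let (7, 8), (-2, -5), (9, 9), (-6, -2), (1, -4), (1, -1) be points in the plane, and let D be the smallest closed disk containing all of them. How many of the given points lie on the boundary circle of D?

By Welzl's lemma the MEC is supported by two points (diametrically opposite) or three points (on a circumcircle).
The farthest pair is (9, 9)–(-6, -2) with squared distance 346. The circle on this segment as diameter has centre (1.5, 3.5) and r² = 346/4 = 86.5.
Check (7, 8): distance² to centre = 50.5 ≤ 86.5, so it lies inside.
All remaining points lie in this disk, and no smaller disk contains both endpoints, so this is the minimum enclosing circle.
The points at distance exactly r from the centre are (9, 9), (-6, -2) — 2 points.

2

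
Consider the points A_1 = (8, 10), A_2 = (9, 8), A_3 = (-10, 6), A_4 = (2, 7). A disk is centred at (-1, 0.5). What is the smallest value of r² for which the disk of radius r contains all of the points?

171.25

The required radius is the distance from (-1, 0.5) to the farthest point.
Squared distances: 171.25, 156.25, 111.25, 51.25.
Maximum is 171.25, attained at A_1.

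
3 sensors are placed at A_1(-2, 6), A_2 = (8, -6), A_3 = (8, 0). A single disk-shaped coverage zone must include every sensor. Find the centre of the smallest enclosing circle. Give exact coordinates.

(3, 0)

Side lengths²: A_1A_2² = 244, A_1A_3² = 136, A_2A_3² = 36.
Since A_1A_2² = 244 ≥ 136 + 36 = 172, the angle opposite A_1A_2 is not acute, so the smallest enclosing circle has A_1A_2 as diameter.
Centre = midpoint of A_1A_2 = (3, 0), r² = 244/4 = 61.
Centre = (3, 0).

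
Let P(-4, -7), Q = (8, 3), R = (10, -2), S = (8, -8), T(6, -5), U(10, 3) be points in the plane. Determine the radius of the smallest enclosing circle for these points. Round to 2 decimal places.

8.60

The farthest pair is P–U with squared distance 296. The circle on this segment as diameter has centre (3, -2) and r² = 296/4 = 74.
Check Q: distance² to centre = 50 ≤ 74, so it lies inside.
All remaining points lie in this disk, and no smaller disk contains both endpoints, so this is the minimum enclosing circle.
r = √74 ≈ 8.60.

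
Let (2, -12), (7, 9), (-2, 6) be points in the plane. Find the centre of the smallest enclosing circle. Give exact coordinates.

(4.5, -1.5)

Call the three points A, B, C in the order given.
Side lengths²: AB² = 466, AC² = 340, BC² = 90.
Since AB² = 466 ≥ 340 + 90 = 430, the angle opposite AB is not acute, so the smallest enclosing circle has AB as diameter.
Centre = midpoint of AB = (4.5, -1.5), r² = 466/4 = 116.5.
Centre = (4.5, -1.5).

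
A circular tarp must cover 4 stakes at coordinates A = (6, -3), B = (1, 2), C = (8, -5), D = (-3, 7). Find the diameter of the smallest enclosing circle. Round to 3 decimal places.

16.279

The farthest pair is C–D with squared distance 265. The circle on this segment as diameter has centre (2.5, 1) and r² = 265/4 = 66.25.
Check A: distance² to centre = 28.25 ≤ 66.25, so it lies inside.
All remaining points lie in this disk, and no smaller disk contains both endpoints, so this is the minimum enclosing circle.
Diameter = 2r = 2√(66.25) ≈ 16.279.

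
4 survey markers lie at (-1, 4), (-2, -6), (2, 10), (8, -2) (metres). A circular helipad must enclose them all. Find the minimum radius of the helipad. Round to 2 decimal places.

By Welzl's lemma the MEC is supported by two points (diametrically opposite) or three points (on a circumcircle).
The minimum enclosing circle is determined by three boundary points: (-2, -6), (2, 10), (8, -2).
Their circumcentre is (2/3, 11/6) with r² = 2465/36.
The farthest remaining point (-1, 4) is at distance² 269/36 ≤ 2465/36.
r = √(2465/36) ≈ 8.27.

8.27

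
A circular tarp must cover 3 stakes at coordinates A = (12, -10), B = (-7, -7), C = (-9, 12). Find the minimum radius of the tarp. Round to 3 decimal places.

Side lengths²: AB² = 370, AC² = 925, BC² = 365.
Since AC² = 925 ≥ 370 + 365 = 735, the angle opposite AC is not acute, so the smallest enclosing circle has AC as diameter.
Centre = midpoint of AC = (1.5, 1), r² = 925/4 = 231.25.
r = √(231.25) ≈ 15.207.

15.207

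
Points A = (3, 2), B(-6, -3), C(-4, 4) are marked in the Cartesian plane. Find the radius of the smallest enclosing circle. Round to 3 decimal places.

Side lengths²: AB² = 106, AC² = 53, BC² = 53.
Since AB² = 106 ≥ 53 + 53 = 106, the angle opposite AB is not acute, so the smallest enclosing circle has AB as diameter.
Centre = midpoint of AB = (-1.5, -0.5), r² = 106/4 = 26.5.
r = √(26.5) ≈ 5.148.

5.148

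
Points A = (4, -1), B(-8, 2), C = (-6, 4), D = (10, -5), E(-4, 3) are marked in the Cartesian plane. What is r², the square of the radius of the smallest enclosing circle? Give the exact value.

93.25

The farthest pair is B–D with squared distance 373. The circle on this segment as diameter has centre (1, -1.5) and r² = 373/4 = 93.25.
Check A: distance² to centre = 9.25 ≤ 93.25, so it lies inside.
All remaining points lie in this disk, and no smaller disk contains both endpoints, so this is the minimum enclosing circle.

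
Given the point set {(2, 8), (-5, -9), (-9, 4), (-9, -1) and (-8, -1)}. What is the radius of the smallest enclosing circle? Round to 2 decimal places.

A smallest enclosing disk is always determined by at most three of the input points on its boundary.
The farthest pair is (2, 8)–(-5, -9) with squared distance 338. The circle on this segment as diameter has centre (-1.5, -0.5) and r² = 338/4 = 84.5.
Check (-9, 4): distance² to centre = 76.5 ≤ 84.5, so it lies inside.
All remaining points lie in this disk, and no smaller disk contains both endpoints, so this is the minimum enclosing circle.
r = √(84.5) ≈ 9.19.

9.19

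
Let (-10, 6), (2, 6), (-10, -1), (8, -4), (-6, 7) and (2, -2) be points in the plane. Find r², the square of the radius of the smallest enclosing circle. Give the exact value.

106

A smallest enclosing disk is always determined by at most three of the input points on its boundary.
The farthest pair is (-10, 6)–(8, -4) with squared distance 424. The circle on this segment as diameter has centre (-1, 1) and r² = 424/4 = 106.
Check (2, 6): distance² to centre = 34 ≤ 106, so it lies inside.
All remaining points lie in this disk, and no smaller disk contains both endpoints, so this is the minimum enclosing circle.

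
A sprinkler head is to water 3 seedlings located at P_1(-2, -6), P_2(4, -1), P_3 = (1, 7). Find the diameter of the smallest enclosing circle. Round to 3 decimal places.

Side lengths²: P_1P_2² = 61, P_1P_3² = 178, P_2P_3² = 73.
Since P_1P_3² = 178 ≥ 73 + 61 = 134, the angle opposite P_1P_3 is not acute, so the smallest enclosing circle has P_1P_3 as diameter.
Centre = midpoint of P_1P_3 = (-0.5, 0.5), r² = 178/4 = 44.5.
Diameter = 2r = 2√(44.5) ≈ 13.342.

13.342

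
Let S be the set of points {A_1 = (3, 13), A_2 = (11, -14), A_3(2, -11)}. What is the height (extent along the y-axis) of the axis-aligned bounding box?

27

max y = 13, min y = -14, so height = 27.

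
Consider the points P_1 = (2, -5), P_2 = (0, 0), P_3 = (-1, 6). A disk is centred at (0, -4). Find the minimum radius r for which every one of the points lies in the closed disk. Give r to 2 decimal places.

The required radius is the distance from (0, -4) to the farthest point.
Squared distances: 5, 16, 101.
Maximum is 101, attained at P_3.
r = √101 ≈ 10.05.

10.05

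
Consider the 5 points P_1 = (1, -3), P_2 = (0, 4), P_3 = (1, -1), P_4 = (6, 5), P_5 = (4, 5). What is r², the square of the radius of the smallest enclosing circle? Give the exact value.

22.25

A smallest enclosing disk is always determined by at most three of the input points on its boundary.
The farthest pair is P_1–P_4 with squared distance 89. The circle on this segment as diameter has centre (3.5, 1) and r² = 89/4 = 22.25.
Check P_2: distance² to centre = 21.25 ≤ 22.25, so it lies inside.
All remaining points lie in this disk, and no smaller disk contains both endpoints, so this is the minimum enclosing circle.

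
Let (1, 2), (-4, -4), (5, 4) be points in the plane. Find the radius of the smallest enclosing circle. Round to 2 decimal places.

6.02

Call the three points A, B, C in the order given.
Side lengths²: AB² = 61, AC² = 20, BC² = 145.
Since BC² = 145 ≥ 61 + 20 = 81, the angle opposite BC is not acute, so the smallest enclosing circle has BC as diameter.
Centre = midpoint of BC = (0.5, 0), r² = 145/4 = 36.25.
r = √(36.25) ≈ 6.02.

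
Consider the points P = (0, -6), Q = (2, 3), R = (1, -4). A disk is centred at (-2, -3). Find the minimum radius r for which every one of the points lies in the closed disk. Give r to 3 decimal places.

7.211

The required radius is the distance from (-2, -3) to the farthest point.
Squared distances: 13, 52, 10.
Maximum is 52, attained at Q.
r = √52 ≈ 7.211.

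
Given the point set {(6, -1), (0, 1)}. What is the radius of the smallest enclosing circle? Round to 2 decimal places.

The smallest circle enclosing two points has them as diameter endpoints.
Centre = midpoint = (3, 0); r² = |(6, -1)−(0, 1)|²/4 = 40/4 = 10.
r = √10 ≈ 3.16.

3.16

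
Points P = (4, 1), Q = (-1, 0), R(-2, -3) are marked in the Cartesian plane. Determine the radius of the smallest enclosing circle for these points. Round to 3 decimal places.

Side lengths²: PQ² = 26, PR² = 52, QR² = 10.
Since PR² = 52 ≥ 26 + 10 = 36, the angle opposite PR is not acute, so the smallest enclosing circle has PR as diameter.
Centre = midpoint of PR = (1, -1), r² = 52/4 = 13.
r = √13 ≈ 3.606.

3.606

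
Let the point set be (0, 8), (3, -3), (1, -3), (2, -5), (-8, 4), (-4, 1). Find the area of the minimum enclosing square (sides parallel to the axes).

169

The bounding box has width 11 and height 13.
An axis-aligned square enclosing the set must have side ≥ max(width, height).
So the minimum side is max(11, 13) = 13.
Area = 13² = 169.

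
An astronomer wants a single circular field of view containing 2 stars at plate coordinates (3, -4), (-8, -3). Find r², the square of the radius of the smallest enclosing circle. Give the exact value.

The smallest circle enclosing two points has them as diameter endpoints.
Centre = midpoint = (-2.5, -3.5); r² = |(3, -4)−(-8, -3)|²/4 = 122/4 = 30.5.

30.5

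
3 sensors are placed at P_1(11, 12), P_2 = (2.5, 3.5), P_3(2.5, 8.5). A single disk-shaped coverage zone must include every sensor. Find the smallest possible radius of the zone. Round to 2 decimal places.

Side lengths²: P_1P_2² = 144.5, P_1P_3² = 84.5, P_2P_3² = 25.
Since P_1P_2² = 144.5 ≥ 84.5 + 25 = 109.5, the angle opposite P_1P_2 is not acute, so the smallest enclosing circle has P_1P_2 as diameter.
Centre = midpoint of P_1P_2 = (6.75, 7.75), r² = 144.5/4 = 36.125.
r = √(36.125) ≈ 6.01.

6.01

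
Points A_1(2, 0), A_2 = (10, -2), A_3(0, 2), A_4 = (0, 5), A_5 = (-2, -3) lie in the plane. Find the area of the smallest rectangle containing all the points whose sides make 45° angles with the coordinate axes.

In coordinates u = x + y, v = x − y the rectangle is axis-aligned; the map (x,y)→(u,v) scales areas by 2.
u-values: 2, 8, 2, 5, -5; range = 8 − (-5) = 13.
v-values: 2, 12, -2, -5, 1; range = 12 − (-5) = 17.
Area = (13 × 17) / 2 = 110.5.

110.5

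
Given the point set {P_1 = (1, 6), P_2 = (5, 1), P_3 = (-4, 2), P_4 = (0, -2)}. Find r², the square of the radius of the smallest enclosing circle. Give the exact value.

20.5

The farthest pair is P_2–P_3 with squared distance 82. The circle on this segment as diameter has centre (0.5, 1.5) and r² = 82/4 = 20.5.
Check P_1: distance² to centre = 20.5 ≤ 20.5, so it lies inside.
All remaining points lie in this disk, and no smaller disk contains both endpoints, so this is the minimum enclosing circle.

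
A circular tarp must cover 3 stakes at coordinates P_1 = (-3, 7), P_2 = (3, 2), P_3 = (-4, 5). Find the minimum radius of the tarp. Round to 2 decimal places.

3.91

Side lengths²: P_1P_2² = 61, P_1P_3² = 5, P_2P_3² = 58.
Since P_1P_2² = 61 < 58 + 5 = 63, the triangle is acute, so the smallest enclosing circle is the circumcircle.
Circumcentre = (-5/34, 147/34), r² = 8845/578.
r = √(8845/578) ≈ 3.91.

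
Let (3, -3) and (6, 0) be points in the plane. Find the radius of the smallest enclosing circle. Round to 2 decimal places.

The smallest circle enclosing two points has them as diameter endpoints.
Centre = midpoint = (4.5, -1.5); r² = |(3, -3)−(6, 0)|²/4 = 18/4 = 4.5.
r = √(4.5) ≈ 2.12.

2.12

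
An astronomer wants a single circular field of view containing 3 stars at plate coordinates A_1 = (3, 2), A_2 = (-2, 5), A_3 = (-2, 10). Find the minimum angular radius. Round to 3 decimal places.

Side lengths²: A_1A_2² = 34, A_1A_3² = 89, A_2A_3² = 25.
Since A_1A_3² = 89 ≥ 34 + 25 = 59, the angle opposite A_1A_3 is not acute, so the smallest enclosing circle has A_1A_3 as diameter.
Centre = midpoint of A_1A_3 = (0.5, 6), r² = 89/4 = 22.25.
r = √(22.25) ≈ 4.717.

4.717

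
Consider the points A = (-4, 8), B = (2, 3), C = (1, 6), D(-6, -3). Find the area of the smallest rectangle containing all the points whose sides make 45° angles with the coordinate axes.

In coordinates u = x + y, v = x − y the rectangle is axis-aligned; the map (x,y)→(u,v) scales areas by 2.
u-values: 4, 5, 7, -9; range = 7 − (-9) = 16.
v-values: -12, -1, -5, -3; range = -1 − (-12) = 11.
Area = (16 × 11) / 2 = 88.

88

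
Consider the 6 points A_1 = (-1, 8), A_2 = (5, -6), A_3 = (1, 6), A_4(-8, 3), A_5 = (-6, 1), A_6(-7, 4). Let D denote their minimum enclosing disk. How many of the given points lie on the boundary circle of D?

3

By Welzl's lemma the MEC is supported by two points (diametrically opposite) or three points (on a circumcircle).
The minimum enclosing circle is determined by three boundary points: A_1, A_2, A_4.
Their circumcentre is (-0.515625, -0.078125) with r² = 65.4907226562.
The farthest remaining point A_6 is at distance² 58.6782226562 ≤ 65.4907226562.
The points at distance exactly r from the centre are A_1, A_2, A_4 — 3 points.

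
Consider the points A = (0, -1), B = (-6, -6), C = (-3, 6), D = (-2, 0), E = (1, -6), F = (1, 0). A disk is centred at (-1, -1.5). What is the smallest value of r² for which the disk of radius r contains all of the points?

The required radius is the distance from (-1, -1.5) to the farthest point.
Squared distances: 1.25, 45.25, 60.25, 3.25, 24.25, 6.25.
Maximum is 60.25, attained at C.

60.25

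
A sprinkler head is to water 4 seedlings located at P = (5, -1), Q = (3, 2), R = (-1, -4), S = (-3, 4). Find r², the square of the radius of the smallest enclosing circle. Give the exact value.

The minimum enclosing circle of a finite set is fixed by two of the points (as a diameter) or three (as a circumcircle).
The minimum enclosing circle is determined by three boundary points: P, R, S.
Their circumcentre is (4/9, 11/18) with r² = 7565/324.
The farthest remaining point Q is at distance² 2741/324 ≤ 7565/324.

7565/324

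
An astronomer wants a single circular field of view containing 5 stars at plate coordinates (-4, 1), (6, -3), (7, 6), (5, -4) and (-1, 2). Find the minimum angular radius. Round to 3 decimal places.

6.343

The minimum enclosing circle of a finite set is fixed by two of the points (as a diameter) or three (as a circumcircle).
The minimum enclosing circle is determined by three boundary points: (-4, 1), (7, 6), (5, -4).
Their circumcentre is (2.3, 1.74) with r² = 40.2376.
The farthest remaining point (6, -3) is at distance² 36.1576 ≤ 40.2376.
r = √(40.2376) ≈ 6.343.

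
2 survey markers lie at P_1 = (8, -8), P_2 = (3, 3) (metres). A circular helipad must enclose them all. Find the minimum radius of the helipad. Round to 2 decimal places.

The smallest circle enclosing two points has them as diameter endpoints.
Centre = midpoint = (5.5, -2.5); r² = |P_1P_2|²/4 = 146/4 = 36.5.
r = √(36.5) ≈ 6.04.

6.04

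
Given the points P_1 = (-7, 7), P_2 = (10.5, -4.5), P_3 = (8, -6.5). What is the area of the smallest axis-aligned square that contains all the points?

The bounding box has width 17.5 and height 13.5.
An axis-aligned square enclosing the set must have side ≥ max(width, height).
So the minimum side is max(17.5, 13.5) = 17.5.
Area = 17.5² = 306.25.

306.25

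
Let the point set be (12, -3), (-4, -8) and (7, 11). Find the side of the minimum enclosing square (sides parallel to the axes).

The bounding box has width 16 and height 19.
An axis-aligned square enclosing the set must have side ≥ max(width, height).
So the minimum side is max(16, 19) = 19.

19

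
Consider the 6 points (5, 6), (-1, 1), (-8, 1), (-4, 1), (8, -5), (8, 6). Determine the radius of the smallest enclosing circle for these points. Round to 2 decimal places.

8.95

The minimum enclosing circle of a finite set is fixed by two of the points (as a diameter) or three (as a circumcircle).
The minimum enclosing circle is determined by three boundary points: (-8, 1), (8, -5), (8, 6).
Their circumcentre is (0.9375, 0.5) with r² = 80.12890625.
The farthest remaining point (5, 6) is at distance² 46.75390625 ≤ 80.12890625.
r = √(80.12890625) ≈ 8.95.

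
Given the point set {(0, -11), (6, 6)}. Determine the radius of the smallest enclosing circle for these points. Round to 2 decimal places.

9.01

The smallest circle enclosing two points has them as diameter endpoints.
Centre = midpoint = (3, -2.5); r² = |(0, -11)−(6, 6)|²/4 = 325/4 = 81.25.
r = √(81.25) ≈ 9.01.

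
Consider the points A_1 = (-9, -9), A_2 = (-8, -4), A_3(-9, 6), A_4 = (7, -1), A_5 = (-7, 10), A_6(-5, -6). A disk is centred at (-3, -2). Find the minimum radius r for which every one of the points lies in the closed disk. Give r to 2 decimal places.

12.65

The required radius is the distance from (-3, -2) to the farthest point.
Squared distances: 85, 29, 100, 101, 160, 20.
Maximum is 160, attained at A_5.
r = √160 ≈ 12.65.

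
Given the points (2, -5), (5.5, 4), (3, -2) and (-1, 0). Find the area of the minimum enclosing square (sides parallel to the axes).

The bounding box has width 6.5 and height 9.
An axis-aligned square enclosing the set must have side ≥ max(width, height).
So the minimum side is max(6.5, 9) = 9.
Area = 9² = 81.

81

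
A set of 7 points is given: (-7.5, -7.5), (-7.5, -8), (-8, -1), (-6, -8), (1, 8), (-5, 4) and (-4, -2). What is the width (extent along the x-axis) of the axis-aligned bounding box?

9

max x = 1, min x = -8, so width = 9.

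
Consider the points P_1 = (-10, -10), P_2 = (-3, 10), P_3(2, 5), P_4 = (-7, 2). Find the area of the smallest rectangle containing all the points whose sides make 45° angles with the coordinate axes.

In coordinates u = x + y, v = x − y the rectangle is axis-aligned; the map (x,y)→(u,v) scales areas by 2.
u-values: -20, 7, 7, -5; range = 7 − (-20) = 27.
v-values: 0, -13, -3, -9; range = 0 − (-13) = 13.
Area = (27 × 13) / 2 = 175.5.

175.5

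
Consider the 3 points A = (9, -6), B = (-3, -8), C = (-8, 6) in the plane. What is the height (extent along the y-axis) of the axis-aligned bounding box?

max y = 6, min y = -8, so height = 14.

14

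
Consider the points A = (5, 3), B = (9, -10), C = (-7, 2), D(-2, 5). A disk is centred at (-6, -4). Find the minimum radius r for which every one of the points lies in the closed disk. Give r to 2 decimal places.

16.16

The required radius is the distance from (-6, -4) to the farthest point.
Squared distances: 170, 261, 37, 97.
Maximum is 261, attained at B.
r = √261 ≈ 16.16.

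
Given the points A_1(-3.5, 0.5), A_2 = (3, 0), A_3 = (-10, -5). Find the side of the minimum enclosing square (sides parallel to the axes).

The bounding box has width 13 and height 5.5.
An axis-aligned square enclosing the set must have side ≥ max(width, height).
So the minimum side is max(13, 5.5) = 13.

13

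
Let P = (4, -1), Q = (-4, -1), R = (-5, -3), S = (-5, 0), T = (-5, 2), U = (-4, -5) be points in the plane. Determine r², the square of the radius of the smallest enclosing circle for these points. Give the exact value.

A smallest enclosing disk is always determined by at most three of the input points on its boundary.
The minimum enclosing circle is determined by three boundary points: P, T, U.
Their circumcentre is (-1, -1) with r² = 25.
The farthest remaining point R is at distance² 20 ≤ 25.

25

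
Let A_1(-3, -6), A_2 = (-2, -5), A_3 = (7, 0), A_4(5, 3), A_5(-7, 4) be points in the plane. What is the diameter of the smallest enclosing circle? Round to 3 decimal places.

The minimum enclosing circle is determined by three boundary points: A_1, A_3, A_5.
Their circumcentre is (-10/31, 27/31) with r² = 52258/961.
The farthest remaining point A_2 is at distance² 35828/961 ≤ 52258/961.
Diameter = 2r = 2√(52258/961) ≈ 14.748.

14.748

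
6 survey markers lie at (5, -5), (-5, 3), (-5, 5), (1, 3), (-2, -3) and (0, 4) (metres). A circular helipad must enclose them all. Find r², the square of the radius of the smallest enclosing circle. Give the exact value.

50

By Welzl's lemma the MEC is supported by two points (diametrically opposite) or three points (on a circumcircle).
The farthest pair is (5, -5)–(-5, 5) with squared distance 200. The circle on this segment as diameter has centre (0, 0) and r² = 200/4 = 50.
Check (-5, 3): distance² to centre = 34 ≤ 50, so it lies inside.
All remaining points lie in this disk, and no smaller disk contains both endpoints, so this is the minimum enclosing circle.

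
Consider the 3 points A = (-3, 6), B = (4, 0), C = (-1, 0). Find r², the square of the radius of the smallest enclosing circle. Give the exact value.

Side lengths²: AB² = 85, AC² = 40, BC² = 25.
Since AB² = 85 ≥ 40 + 25 = 65, the angle opposite AB is not acute, so the smallest enclosing circle has AB as diameter.
Centre = midpoint of AB = (0.5, 3), r² = 85/4 = 21.25.

21.25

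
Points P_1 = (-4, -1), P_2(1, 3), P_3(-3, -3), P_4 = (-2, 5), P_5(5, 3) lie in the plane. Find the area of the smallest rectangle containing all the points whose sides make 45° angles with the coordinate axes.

63

In coordinates u = x + y, v = x − y the rectangle is axis-aligned; the map (x,y)→(u,v) scales areas by 2.
u-values: -5, 4, -6, 3, 8; range = 8 − (-6) = 14.
v-values: -3, -2, 0, -7, 2; range = 2 − (-7) = 9.
Area = (14 × 9) / 2 = 63.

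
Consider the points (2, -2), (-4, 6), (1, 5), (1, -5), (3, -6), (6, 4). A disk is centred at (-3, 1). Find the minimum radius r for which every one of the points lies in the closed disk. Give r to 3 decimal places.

9.487

The required radius is the distance from (-3, 1) to the farthest point.
Squared distances: 34, 26, 32, 52, 85, 90.
Maximum is 90, attained at (6, 4).
r = √90 ≈ 9.487.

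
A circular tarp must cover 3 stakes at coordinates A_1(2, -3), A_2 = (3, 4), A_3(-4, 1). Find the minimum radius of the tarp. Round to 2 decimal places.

Side lengths²: A_1A_2² = 50, A_1A_3² = 52, A_2A_3² = 58.
Since A_2A_3² = 58 < 52 + 50 = 102, the triangle is acute, so the smallest enclosing circle is the circumcircle.
Circumcentre = (5/23, 19/23), r² = 9425/529.
r = √(9425/529) ≈ 4.22.

4.22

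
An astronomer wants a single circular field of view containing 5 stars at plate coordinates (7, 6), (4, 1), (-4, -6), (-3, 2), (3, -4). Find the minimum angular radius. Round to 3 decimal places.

A smallest enclosing disk is always determined by at most three of the input points on its boundary.
The farthest pair is (7, 6)–(-4, -6) with squared distance 265. The circle on this segment as diameter has centre (1.5, 0) and r² = 265/4 = 66.25.
Check (4, 1): distance² to centre = 7.25 ≤ 66.25, so it lies inside.
All remaining points lie in this disk, and no smaller disk contains both endpoints, so this is the minimum enclosing circle.
r = √(66.25) ≈ 8.139.

8.139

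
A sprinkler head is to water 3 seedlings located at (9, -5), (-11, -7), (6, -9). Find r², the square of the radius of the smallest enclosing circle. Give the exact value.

101

Call the three points A, B, C in the order given.
Side lengths²: AB² = 404, AC² = 25, BC² = 293.
Since AB² = 404 ≥ 293 + 25 = 318, the angle opposite AB is not acute, so the smallest enclosing circle has AB as diameter.
Centre = midpoint of AB = (-1, -6), r² = 404/4 = 101.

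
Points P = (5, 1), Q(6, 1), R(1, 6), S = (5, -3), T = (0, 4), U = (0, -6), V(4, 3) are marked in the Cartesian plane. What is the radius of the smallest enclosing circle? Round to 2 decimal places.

A smallest enclosing disk is always determined by at most three of the input points on its boundary.
The farthest pair is R–U with squared distance 145. The circle on this segment as diameter has centre (0.5, 0) and r² = 145/4 = 36.25.
Check P: distance² to centre = 21.25 ≤ 36.25, so it lies inside.
All remaining points lie in this disk, and no smaller disk contains both endpoints, so this is the minimum enclosing circle.
r = √(36.25) ≈ 6.02.

6.02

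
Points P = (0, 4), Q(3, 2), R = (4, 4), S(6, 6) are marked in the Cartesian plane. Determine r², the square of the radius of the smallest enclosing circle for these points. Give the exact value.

By Welzl's lemma the MEC is supported by two points (diametrically opposite) or three points (on a circumcircle).
The farthest pair is P–S with squared distance 40. The circle on this segment as diameter has centre (3, 5) and r² = 40/4 = 10.
Check Q: distance² to centre = 9 ≤ 10, so it lies inside.
All remaining points lie in this disk, and no smaller disk contains both endpoints, so this is the minimum enclosing circle.

10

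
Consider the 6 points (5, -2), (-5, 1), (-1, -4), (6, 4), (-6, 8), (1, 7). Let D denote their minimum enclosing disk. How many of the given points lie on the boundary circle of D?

2

The minimum enclosing circle of a finite set is fixed by two of the points (as a diameter) or three (as a circumcircle).
The farthest pair is (5, -2)–(-6, 8) with squared distance 221. The circle on this segment as diameter has centre (-0.5, 3) and r² = 221/4 = 55.25.
Check (-5, 1): distance² to centre = 24.25 ≤ 55.25, so it lies inside.
All remaining points lie in this disk, and no smaller disk contains both endpoints, so this is the minimum enclosing circle.
The points at distance exactly r from the centre are (5, -2), (-6, 8) — 2 points.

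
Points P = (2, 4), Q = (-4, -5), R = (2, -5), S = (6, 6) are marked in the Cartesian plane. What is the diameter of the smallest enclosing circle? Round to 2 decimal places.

A smallest enclosing disk is always determined by at most three of the input points on its boundary.
The farthest pair is Q–S with squared distance 221. The circle on this segment as diameter has centre (1, 0.5) and r² = 221/4 = 55.25.
Check P: distance² to centre = 13.25 ≤ 55.25, so it lies inside.
All remaining points lie in this disk, and no smaller disk contains both endpoints, so this is the minimum enclosing circle.
Diameter = 2r = 2√(55.25) ≈ 14.87.

14.87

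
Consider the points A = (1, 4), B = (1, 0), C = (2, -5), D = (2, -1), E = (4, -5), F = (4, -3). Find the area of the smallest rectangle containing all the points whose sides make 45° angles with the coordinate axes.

48

In coordinates u = x + y, v = x − y the rectangle is axis-aligned; the map (x,y)→(u,v) scales areas by 2.
u-values: 5, 1, -3, 1, -1, 1; range = 5 − (-3) = 8.
v-values: -3, 1, 7, 3, 9, 7; range = 9 − (-3) = 12.
Area = (8 × 12) / 2 = 48.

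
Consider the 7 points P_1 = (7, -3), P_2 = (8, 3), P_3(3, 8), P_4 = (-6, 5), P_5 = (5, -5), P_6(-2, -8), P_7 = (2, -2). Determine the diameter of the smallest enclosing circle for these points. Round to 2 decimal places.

16.76

By Welzl's lemma the MEC is supported by two points (diametrically opposite) or three points (on a circumcircle).
The farthest pair is P_3–P_6 with squared distance 281. The circle on this segment as diameter has centre (0.5, 0) and r² = 281/4 = 70.25.
Check P_1: distance² to centre = 51.25 ≤ 70.25, so it lies inside.
All remaining points lie in this disk, and no smaller disk contains both endpoints, so this is the minimum enclosing circle.
Diameter = 2r = 2√(70.25) ≈ 16.76.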